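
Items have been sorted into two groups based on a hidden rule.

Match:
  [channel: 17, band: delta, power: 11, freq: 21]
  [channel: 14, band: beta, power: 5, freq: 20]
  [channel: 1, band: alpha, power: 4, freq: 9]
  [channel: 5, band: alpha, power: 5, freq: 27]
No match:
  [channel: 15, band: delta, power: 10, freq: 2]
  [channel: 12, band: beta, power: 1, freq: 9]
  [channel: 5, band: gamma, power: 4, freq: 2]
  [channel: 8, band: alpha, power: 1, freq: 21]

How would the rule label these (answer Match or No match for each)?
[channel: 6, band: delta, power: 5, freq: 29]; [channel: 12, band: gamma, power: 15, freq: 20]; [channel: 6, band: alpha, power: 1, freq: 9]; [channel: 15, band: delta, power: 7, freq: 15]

All 'Match' examples share one property — freq ≥ 9 AND power ≥ 4 — and every 'No match' example lacks it.
[channel: 6, band: delta, power: 5, freq: 29]: freq = 29, power = 5 — passes, so Match. [channel: 12, band: gamma, power: 15, freq: 20]: freq = 20, power = 15 — passes, so Match. [channel: 6, band: alpha, power: 1, freq: 9]: freq = 9, power = 1 — does not pass, so No match. [channel: 15, band: delta, power: 7, freq: 15]: freq = 15, power = 7 — passes, so Match.

Match, Match, No match, Match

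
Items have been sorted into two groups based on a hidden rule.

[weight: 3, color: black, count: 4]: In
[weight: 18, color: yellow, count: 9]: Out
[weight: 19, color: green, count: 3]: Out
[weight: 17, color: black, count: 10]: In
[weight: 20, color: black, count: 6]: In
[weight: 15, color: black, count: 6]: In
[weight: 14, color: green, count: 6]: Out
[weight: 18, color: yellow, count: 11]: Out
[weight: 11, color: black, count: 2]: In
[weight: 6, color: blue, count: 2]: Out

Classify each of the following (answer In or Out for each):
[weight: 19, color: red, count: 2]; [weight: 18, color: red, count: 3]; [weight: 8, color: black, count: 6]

Out, Out, In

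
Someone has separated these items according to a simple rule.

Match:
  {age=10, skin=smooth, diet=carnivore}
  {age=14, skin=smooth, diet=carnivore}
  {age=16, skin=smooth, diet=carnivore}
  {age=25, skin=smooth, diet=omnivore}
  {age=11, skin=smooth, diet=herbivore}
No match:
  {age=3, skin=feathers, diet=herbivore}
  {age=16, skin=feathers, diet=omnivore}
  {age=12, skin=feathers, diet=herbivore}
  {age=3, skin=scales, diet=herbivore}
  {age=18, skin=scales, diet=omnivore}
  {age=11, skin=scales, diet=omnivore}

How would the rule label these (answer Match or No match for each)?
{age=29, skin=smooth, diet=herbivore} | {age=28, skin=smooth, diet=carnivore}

The simplest hypothesis consistent with all the labels is: skin is smooth.

Match, Match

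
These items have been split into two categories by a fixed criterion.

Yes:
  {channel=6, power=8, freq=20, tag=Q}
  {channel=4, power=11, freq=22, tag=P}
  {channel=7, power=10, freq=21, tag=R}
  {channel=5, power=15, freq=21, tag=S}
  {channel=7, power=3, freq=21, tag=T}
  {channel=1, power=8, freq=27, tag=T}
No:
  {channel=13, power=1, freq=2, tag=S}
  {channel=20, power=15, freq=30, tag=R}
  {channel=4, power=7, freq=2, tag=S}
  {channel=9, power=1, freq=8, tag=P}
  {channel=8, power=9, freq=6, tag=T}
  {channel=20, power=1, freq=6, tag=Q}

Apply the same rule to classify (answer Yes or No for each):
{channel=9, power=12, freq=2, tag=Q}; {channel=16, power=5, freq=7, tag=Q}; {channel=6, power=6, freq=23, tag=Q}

The simplest hypothesis consistent with all the labels is: freq ≥ 20 AND freq ≤ 27.

No, No, Yes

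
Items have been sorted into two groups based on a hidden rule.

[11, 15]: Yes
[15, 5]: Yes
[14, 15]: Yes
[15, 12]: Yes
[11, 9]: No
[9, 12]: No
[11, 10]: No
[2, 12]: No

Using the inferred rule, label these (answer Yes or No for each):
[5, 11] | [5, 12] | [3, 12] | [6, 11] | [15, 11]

'Yes' ⟺ max ≥ 14.
[5, 11]: max 11, does not satisfy this → No.
[5, 12]: max 12, does not satisfy this → No.
[3, 12]: max 12, does not satisfy this → No.
[6, 11]: max 11, does not satisfy this → No.
[15, 11]: max 15, meets the rule → Yes.

No, No, No, No, Yes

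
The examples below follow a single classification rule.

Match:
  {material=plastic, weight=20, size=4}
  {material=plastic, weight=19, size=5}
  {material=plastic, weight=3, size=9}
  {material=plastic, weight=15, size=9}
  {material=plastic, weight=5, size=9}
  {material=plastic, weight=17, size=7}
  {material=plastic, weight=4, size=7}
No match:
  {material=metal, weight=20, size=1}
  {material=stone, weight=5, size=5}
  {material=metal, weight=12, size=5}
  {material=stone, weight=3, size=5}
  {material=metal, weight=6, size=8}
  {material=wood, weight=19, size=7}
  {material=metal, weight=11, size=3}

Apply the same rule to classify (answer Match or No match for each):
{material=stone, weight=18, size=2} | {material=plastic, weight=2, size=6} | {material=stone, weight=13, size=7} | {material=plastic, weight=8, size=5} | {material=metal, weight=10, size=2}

No match, Match, No match, Match, No match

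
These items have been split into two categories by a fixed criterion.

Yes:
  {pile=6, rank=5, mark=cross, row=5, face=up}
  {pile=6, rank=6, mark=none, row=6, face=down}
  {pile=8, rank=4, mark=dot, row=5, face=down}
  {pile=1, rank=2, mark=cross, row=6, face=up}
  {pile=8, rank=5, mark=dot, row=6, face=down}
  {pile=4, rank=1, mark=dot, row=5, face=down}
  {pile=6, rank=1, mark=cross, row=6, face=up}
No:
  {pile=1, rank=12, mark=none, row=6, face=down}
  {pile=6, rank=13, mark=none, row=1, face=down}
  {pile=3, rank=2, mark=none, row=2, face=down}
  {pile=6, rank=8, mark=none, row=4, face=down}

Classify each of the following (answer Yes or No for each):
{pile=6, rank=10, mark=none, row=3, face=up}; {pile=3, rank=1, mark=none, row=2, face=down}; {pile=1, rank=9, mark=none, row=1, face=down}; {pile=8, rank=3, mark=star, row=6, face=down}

One predicate separates the groups cleanly: rank ≤ 6 AND row ≥ 4.
{pile=6, rank=10, mark=none, row=3, face=up} — rank = 10, row = 3, hence No. {pile=3, rank=1, mark=none, row=2, face=down} — rank = 1, row = 2, hence No. {pile=1, rank=9, mark=none, row=1, face=down} — rank = 9, row = 1, hence No. {pile=8, rank=3, mark=star, row=6, face=down} — rank = 3, row = 6, hence Yes.

No, No, No, Yes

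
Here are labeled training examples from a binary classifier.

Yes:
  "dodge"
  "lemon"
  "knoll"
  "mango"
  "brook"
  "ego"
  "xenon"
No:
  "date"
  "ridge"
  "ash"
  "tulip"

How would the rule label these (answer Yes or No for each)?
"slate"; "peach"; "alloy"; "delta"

No, No, Yes, No

The simplest hypothesis consistent with all the labels is: contains 'o'.
"slate" — no 'o', hence No. "peach" — no 'o', hence No. "alloy" — has 'o', hence Yes. "delta" — no 'o', hence No.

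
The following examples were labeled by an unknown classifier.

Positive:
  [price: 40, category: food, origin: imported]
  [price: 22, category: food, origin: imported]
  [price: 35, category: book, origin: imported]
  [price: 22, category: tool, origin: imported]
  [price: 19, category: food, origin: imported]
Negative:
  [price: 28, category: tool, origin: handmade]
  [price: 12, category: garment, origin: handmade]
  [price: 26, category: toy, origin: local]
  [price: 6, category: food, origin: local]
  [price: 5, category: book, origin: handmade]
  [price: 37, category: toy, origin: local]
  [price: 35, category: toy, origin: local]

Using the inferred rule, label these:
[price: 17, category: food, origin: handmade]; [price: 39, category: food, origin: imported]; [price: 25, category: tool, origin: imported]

Negative, Positive, Positive

Rule: origin is imported. This holds for each 'Positive' example and fails for each 'Negative' one.
[price: 17, category: food, origin: handmade] — origin is handmade, hence Negative. [price: 39, category: food, origin: imported] — origin is imported, hence Positive. [price: 25, category: tool, origin: imported] — origin is imported, hence Positive.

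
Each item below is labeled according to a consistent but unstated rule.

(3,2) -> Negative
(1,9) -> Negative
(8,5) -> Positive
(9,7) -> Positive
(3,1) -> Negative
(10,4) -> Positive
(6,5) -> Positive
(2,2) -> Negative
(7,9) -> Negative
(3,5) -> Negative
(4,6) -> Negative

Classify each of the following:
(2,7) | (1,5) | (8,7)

Negative, Negative, Positive

The rule appears to be: first > second AND sum ≥ 8.
(2,7): 2 < 7, 2+7 = 9 — does not fit, so Negative.
(1,5): 1 < 5, 1+5 = 6 — does not fit, so Negative.
(8,7): 8 > 7, 8+7 = 15 — matches, so Positive.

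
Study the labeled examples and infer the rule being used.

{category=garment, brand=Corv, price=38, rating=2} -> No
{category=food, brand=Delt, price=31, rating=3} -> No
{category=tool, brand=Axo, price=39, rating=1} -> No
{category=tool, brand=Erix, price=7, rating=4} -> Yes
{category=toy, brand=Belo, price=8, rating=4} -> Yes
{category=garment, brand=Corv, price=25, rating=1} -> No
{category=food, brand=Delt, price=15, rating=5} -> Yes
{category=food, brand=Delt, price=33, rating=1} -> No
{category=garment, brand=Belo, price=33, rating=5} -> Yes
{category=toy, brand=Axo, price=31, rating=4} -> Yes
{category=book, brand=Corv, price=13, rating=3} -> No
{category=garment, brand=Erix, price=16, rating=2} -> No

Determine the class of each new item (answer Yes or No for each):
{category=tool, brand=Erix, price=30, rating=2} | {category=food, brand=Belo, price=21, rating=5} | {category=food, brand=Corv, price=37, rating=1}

'Yes' ⟺ rating ≥ 4.
{category=tool, brand=Erix, price=30, rating=2} — rating = 2, hence No.
{category=food, brand=Belo, price=21, rating=5} — rating = 5, hence Yes.
{category=food, brand=Corv, price=37, rating=1} — rating = 1, hence No.

No, Yes, No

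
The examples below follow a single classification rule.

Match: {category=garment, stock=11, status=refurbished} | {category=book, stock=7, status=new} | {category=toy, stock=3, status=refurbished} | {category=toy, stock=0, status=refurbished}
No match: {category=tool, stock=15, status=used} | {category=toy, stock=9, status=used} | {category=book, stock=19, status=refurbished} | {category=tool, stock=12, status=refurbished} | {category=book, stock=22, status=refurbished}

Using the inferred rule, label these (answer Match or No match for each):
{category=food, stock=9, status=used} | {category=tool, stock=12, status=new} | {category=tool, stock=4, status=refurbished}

The distinguishing property — category is garment OR stock ≤ 7 — holds for all the 'Match' cases and none of the 'No match' cases.
{category=food, stock=9, status=used}: category is food, stock = 9 — does not fit, so No match.
{category=tool, stock=12, status=new}: category is tool, stock = 12 — does not fit, so No match.
{category=tool, stock=4, status=refurbished}: category is tool, stock = 4 — fits, so Match.

No match, No match, Match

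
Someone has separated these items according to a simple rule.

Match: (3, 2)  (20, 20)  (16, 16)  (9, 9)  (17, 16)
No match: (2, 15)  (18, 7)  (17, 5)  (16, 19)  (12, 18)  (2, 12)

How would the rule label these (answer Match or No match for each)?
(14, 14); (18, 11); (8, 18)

A rule that fits every label: |first − second| ≤ 1 — true of each 'Match' example, false of each 'No match' one.
(14, 14) → |14−14| = 0 → Match. (18, 11) → |18−11| = 7 → No match. (8, 18) → |8−18| = 10 → No match.

Match, No match, No match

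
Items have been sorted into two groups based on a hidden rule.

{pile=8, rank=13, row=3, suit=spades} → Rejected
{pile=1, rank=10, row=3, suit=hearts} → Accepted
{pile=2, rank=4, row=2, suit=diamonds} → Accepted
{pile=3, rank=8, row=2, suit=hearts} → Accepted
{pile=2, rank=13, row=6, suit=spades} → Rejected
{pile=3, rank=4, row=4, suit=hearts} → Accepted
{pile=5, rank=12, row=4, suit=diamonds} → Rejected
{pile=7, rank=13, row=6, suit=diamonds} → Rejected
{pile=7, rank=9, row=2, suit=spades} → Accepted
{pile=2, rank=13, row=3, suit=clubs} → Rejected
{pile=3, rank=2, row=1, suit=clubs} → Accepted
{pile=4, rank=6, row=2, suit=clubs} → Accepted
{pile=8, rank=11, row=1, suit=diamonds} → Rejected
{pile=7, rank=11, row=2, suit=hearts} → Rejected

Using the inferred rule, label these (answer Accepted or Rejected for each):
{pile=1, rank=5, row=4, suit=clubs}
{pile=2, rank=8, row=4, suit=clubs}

Accepted, Accepted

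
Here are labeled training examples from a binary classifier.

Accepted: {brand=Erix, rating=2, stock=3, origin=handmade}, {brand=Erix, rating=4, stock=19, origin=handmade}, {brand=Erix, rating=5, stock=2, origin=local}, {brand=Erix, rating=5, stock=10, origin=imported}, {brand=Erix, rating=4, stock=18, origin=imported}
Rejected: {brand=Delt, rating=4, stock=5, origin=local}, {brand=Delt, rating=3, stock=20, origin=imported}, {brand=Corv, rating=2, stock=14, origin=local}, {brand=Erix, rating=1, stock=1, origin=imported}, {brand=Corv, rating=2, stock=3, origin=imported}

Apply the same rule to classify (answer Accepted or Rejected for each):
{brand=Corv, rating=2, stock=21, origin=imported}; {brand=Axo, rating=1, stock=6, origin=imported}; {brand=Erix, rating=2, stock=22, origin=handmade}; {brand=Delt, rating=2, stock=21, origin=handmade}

Rejected, Rejected, Accepted, Rejected

One predicate separates the groups cleanly: brand is Erix AND stock ≥ 2.
{brand=Corv, rating=2, stock=21, origin=imported}: brand is Corv, stock = 21 — lacks this property, so Rejected. {brand=Axo, rating=1, stock=6, origin=imported}: brand is Axo, stock = 6 — lacks this property, so Rejected. {brand=Erix, rating=2, stock=22, origin=handmade}: brand is Erix, stock = 22 — checks out, so Accepted. {brand=Delt, rating=2, stock=21, origin=handmade}: brand is Delt, stock = 21 — lacks this property, so Rejected.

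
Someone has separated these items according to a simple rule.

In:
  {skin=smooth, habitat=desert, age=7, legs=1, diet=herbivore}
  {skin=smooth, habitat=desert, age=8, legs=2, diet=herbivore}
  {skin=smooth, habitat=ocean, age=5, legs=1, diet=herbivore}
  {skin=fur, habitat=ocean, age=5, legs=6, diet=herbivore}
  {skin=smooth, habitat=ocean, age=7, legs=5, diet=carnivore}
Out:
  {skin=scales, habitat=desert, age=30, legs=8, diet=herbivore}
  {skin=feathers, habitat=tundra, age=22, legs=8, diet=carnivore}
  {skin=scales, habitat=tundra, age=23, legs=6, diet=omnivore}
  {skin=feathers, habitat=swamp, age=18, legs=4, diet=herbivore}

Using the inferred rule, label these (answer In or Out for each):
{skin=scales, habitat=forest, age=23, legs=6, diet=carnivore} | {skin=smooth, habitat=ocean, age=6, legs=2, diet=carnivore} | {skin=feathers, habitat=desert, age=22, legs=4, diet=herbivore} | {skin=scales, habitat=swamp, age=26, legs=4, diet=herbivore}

All 'In' examples share one property — age ≤ 8 — and every 'Out' example lacks it.
{skin=scales, habitat=forest, age=23, legs=6, diet=carnivore}: Out (age = 23).
{skin=smooth, habitat=ocean, age=6, legs=2, diet=carnivore}: In (age = 6).
{skin=feathers, habitat=desert, age=22, legs=4, diet=herbivore}: Out (age = 22).
{skin=scales, habitat=swamp, age=26, legs=4, diet=herbivore}: Out (age = 26).

Out, In, Out, Out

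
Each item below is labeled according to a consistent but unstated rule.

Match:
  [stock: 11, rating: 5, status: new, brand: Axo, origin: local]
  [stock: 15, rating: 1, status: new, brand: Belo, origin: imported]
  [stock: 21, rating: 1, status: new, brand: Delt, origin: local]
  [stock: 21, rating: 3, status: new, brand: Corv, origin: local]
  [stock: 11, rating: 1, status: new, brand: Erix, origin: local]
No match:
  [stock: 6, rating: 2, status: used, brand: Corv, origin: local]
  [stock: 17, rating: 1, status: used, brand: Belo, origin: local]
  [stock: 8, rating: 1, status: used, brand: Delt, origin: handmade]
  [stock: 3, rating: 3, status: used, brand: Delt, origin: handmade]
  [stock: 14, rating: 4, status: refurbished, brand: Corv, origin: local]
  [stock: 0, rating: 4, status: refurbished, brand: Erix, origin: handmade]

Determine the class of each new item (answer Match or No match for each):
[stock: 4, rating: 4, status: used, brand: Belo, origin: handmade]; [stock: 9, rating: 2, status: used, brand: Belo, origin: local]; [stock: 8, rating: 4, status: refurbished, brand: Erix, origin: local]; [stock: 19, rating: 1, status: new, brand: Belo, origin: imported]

The pattern is that an item is 'Match' exactly when: status is new.
No match: [stock: 4, rating: 4, status: used, brand: Belo, origin: handmade], since status is used. No match: [stock: 9, rating: 2, status: used, brand: Belo, origin: local], since status is used. No match: [stock: 8, rating: 4, status: refurbished, brand: Erix, origin: local], since status is refurbished. Match: [stock: 19, rating: 1, status: new, brand: Belo, origin: imported], since status is new.

No match, No match, No match, Match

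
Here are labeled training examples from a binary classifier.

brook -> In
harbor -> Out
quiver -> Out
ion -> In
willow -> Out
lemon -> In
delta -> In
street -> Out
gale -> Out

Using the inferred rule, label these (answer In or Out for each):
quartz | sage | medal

Out, Out, In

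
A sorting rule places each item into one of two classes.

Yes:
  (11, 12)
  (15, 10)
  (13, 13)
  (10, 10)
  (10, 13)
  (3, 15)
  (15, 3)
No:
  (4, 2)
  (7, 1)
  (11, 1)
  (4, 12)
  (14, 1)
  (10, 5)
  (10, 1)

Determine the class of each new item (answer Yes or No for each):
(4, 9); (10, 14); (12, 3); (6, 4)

No, Yes, No, No

The rule appears to be: sum ≥ 18.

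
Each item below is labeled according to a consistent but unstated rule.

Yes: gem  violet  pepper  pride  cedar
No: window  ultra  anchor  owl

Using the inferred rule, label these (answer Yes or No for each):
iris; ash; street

Looking at the examples, the only property every 'Yes' case has and every 'No' case lacks is: contains 'e'.
iris → no 'e' → No.
ash → no 'e' → No.
street → has 'e' → Yes.

No, No, Yes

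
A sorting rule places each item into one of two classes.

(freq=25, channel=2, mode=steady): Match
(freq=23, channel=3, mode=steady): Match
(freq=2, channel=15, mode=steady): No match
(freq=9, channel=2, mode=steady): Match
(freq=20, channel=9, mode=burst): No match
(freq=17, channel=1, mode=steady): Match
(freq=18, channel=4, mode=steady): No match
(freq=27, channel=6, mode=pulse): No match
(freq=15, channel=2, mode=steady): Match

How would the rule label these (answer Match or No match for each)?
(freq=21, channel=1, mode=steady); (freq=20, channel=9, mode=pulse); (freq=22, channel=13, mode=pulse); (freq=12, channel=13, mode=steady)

Match, No match, No match, No match

The common property of the 'Match' items is: channel ≤ 3. No 'No match' item has it.
(freq=21, channel=1, mode=steady) — channel = 1, hence Match.
(freq=20, channel=9, mode=pulse) — channel = 9, hence No match.
(freq=22, channel=13, mode=pulse) — channel = 13, hence No match.
(freq=12, channel=13, mode=steady) — channel = 13, hence No match.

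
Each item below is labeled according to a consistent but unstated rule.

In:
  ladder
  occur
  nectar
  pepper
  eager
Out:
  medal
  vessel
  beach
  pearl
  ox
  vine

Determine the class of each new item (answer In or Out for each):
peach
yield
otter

Out, Out, In

Every 'In' example satisfies: ends with 'r'. None of the 'Out' examples do.
peach → ends with 'h' → Out. yield → ends with 'd' → Out. otter → ends with 'r' → In.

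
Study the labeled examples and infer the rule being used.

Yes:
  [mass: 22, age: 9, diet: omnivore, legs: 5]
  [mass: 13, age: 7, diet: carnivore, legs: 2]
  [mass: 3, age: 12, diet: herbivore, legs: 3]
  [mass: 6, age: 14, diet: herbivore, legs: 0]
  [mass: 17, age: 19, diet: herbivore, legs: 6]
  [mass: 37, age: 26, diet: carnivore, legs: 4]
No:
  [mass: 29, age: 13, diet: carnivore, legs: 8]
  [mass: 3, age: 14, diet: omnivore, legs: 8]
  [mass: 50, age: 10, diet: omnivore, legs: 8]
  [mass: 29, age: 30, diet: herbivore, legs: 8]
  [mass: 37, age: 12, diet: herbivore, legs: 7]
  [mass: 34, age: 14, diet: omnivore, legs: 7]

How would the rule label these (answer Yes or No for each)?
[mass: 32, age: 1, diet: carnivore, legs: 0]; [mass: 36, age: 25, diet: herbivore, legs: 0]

Yes, Yes

The distinguishing property — legs ≤ 6 — holds for all the 'Yes' cases and none of the 'No' cases.
[mass: 32, age: 1, diet: carnivore, legs: 0]: legs = 0, has this property → Yes.
[mass: 36, age: 25, diet: herbivore, legs: 0]: legs = 0, has this property → Yes.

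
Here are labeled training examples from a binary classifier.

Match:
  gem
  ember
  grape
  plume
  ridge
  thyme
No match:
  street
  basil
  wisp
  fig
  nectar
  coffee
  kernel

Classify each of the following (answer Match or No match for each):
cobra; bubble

No match, No match

The distinguishing property — odd length AND contains 'e' — holds for all the 'Match' cases and none of the 'No match' cases.
cobra — length 5, no 'e', hence No match. bubble — length 6, has 'e', hence No match.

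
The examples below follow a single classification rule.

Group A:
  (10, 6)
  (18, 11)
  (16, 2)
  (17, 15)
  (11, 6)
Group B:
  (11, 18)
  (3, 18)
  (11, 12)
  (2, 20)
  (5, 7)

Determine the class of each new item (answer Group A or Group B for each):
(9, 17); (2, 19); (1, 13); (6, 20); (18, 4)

Group B, Group B, Group B, Group B, Group A

The rule appears to be: first > second.
(9, 17): 9 < 17 — lacks this property, so Group B. (2, 19): 2 < 19 — lacks this property, so Group B. (1, 13): 1 < 13 — lacks this property, so Group B. (6, 20): 6 < 20 — lacks this property, so Group B. (18, 4): 18 > 4 — satisfies this, so Group A.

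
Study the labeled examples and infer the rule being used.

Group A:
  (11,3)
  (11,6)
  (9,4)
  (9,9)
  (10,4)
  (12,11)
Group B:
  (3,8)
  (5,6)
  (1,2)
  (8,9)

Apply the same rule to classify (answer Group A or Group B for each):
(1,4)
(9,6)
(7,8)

Group B, Group A, Group B

One predicate separates the groups cleanly: first ≥ 9.
(1,4): first 1 — doesn't match, so Group B. (9,6): first 9 — satisfies this, so Group A. (7,8): first 7 — doesn't match, so Group B.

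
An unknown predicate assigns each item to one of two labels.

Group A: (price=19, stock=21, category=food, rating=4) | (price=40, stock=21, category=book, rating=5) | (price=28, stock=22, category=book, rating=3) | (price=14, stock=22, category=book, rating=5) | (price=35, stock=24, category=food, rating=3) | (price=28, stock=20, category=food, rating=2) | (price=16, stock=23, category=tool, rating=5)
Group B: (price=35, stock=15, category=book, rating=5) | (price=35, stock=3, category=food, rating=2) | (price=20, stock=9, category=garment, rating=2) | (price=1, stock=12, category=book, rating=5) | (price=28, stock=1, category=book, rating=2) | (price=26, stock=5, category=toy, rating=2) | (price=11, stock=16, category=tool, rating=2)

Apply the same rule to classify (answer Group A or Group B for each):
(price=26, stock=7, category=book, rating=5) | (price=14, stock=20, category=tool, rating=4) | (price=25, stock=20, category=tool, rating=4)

Group B, Group A, Group A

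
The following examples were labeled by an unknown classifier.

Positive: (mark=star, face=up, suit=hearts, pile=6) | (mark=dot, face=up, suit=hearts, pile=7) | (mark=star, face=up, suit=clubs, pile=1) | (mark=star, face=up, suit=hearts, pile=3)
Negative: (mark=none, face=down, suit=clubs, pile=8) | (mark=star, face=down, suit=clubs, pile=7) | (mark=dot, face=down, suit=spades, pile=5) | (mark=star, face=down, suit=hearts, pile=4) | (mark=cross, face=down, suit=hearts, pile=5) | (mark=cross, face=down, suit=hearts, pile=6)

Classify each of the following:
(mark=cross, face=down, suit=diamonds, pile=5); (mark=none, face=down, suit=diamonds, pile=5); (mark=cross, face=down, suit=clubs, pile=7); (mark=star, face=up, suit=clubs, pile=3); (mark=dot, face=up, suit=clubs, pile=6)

Negative, Negative, Negative, Positive, Positive

The pattern is that an item is 'Positive' exactly when: face is up.
Negative: (mark=cross, face=down, suit=diamonds, pile=5), since face is down. Negative: (mark=none, face=down, suit=diamonds, pile=5), since face is down. Negative: (mark=cross, face=down, suit=clubs, pile=7), since face is down. Positive: (mark=star, face=up, suit=clubs, pile=3), since face is up. Positive: (mark=dot, face=up, suit=clubs, pile=6), since face is up.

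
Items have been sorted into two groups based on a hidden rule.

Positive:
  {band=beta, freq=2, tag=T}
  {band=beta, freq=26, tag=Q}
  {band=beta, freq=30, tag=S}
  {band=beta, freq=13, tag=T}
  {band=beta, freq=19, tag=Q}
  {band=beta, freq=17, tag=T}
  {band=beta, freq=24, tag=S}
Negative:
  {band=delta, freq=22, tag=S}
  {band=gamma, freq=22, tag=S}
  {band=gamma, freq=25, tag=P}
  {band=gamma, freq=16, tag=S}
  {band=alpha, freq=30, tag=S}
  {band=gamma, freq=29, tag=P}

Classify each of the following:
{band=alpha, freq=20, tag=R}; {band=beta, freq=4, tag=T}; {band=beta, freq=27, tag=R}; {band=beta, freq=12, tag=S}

Negative, Positive, Positive, Positive

The rule appears to be: band is beta.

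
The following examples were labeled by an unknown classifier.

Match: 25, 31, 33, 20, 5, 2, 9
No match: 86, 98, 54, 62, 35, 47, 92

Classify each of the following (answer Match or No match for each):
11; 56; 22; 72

Match, No match, Match, No match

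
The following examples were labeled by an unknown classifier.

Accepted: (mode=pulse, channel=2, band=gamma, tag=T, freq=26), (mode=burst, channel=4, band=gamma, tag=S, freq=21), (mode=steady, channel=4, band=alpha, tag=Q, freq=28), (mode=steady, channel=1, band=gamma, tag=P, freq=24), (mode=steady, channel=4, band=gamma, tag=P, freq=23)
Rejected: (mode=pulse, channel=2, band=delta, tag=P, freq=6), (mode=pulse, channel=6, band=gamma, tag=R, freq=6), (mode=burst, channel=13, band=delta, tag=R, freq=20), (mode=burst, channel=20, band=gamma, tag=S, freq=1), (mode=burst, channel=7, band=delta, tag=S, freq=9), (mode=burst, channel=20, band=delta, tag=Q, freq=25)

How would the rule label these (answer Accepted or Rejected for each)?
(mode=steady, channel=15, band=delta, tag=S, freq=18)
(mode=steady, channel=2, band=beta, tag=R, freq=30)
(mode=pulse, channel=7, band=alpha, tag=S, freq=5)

'Accepted' ⟺ freq ≥ 9 AND channel ≤ 4.
Rejected: (mode=steady, channel=15, band=delta, tag=S, freq=18), since freq = 18, channel = 15. Accepted: (mode=steady, channel=2, band=beta, tag=R, freq=30), since freq = 30, channel = 2. Rejected: (mode=pulse, channel=7, band=alpha, tag=S, freq=5), since freq = 5, channel = 7.

Rejected, Accepted, Rejected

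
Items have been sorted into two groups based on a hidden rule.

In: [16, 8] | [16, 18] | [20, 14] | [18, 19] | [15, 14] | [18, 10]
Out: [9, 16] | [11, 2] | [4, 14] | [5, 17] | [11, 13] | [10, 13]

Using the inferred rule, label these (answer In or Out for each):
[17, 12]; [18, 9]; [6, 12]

In, In, Out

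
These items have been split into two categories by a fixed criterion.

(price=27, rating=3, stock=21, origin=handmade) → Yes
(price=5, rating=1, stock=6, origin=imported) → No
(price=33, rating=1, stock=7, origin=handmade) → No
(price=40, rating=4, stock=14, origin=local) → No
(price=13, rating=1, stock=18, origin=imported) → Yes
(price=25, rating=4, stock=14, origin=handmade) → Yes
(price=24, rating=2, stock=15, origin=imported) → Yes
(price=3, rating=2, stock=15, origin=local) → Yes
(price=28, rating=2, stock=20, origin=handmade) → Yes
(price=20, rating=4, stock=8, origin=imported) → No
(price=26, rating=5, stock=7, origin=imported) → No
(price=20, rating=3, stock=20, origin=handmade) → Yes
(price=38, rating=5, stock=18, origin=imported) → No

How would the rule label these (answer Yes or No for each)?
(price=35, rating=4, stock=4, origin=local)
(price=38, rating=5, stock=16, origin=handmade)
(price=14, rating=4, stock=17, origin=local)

No, No, Yes

The pattern is that an item is 'Yes' exactly when: price ≤ 28 AND stock ≥ 14.
No: (price=35, rating=4, stock=4, origin=local), since price = 35, stock = 4.
No: (price=38, rating=5, stock=16, origin=handmade), since price = 38, stock = 16.
Yes: (price=14, rating=4, stock=17, origin=local), since price = 14, stock = 17.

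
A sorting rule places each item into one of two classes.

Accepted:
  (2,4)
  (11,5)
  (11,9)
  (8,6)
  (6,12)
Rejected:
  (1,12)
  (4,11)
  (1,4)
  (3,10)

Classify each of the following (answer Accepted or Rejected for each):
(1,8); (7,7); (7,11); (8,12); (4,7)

Rejected, Accepted, Accepted, Accepted, Rejected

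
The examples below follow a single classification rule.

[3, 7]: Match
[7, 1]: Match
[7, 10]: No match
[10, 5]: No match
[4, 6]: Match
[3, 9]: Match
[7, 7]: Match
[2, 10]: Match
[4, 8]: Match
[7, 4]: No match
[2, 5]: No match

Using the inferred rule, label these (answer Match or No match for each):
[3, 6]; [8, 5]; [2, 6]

No match, No match, Match

All 'Match' examples share one property — sum is even — and every 'No match' example lacks it.
[3, 6] — 3+6 = 9, hence No match. [8, 5] — 8+5 = 13, hence No match. [2, 6] — 2+6 = 8, hence Match.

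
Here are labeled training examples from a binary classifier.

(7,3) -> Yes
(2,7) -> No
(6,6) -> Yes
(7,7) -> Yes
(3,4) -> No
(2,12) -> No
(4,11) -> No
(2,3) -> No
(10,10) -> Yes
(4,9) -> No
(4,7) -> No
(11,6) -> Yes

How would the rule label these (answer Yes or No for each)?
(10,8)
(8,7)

The common property of the 'Yes' items is: first ≥ 6. No 'No' item has it.

Yes, Yes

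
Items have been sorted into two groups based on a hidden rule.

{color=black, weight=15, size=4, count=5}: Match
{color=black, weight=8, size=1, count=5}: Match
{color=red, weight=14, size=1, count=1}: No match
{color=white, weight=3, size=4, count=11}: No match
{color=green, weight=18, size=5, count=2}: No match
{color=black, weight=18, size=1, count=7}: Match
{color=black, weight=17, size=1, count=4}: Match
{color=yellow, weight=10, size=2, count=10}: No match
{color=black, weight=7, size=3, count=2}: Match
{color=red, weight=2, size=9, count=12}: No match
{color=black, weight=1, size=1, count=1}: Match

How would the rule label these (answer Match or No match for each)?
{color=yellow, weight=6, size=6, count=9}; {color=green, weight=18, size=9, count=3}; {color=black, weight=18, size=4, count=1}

The pattern is that an item is 'Match' exactly when: color is black.
{color=yellow, weight=6, size=6, count=9}: No match (color is yellow). {color=green, weight=18, size=9, count=3}: No match (color is green). {color=black, weight=18, size=4, count=1}: Match (color is black).

No match, No match, Match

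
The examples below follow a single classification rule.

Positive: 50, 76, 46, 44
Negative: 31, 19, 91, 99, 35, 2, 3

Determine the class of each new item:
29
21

The simplest hypothesis consistent with all the labels is: even AND at least 3.

Negative, Negative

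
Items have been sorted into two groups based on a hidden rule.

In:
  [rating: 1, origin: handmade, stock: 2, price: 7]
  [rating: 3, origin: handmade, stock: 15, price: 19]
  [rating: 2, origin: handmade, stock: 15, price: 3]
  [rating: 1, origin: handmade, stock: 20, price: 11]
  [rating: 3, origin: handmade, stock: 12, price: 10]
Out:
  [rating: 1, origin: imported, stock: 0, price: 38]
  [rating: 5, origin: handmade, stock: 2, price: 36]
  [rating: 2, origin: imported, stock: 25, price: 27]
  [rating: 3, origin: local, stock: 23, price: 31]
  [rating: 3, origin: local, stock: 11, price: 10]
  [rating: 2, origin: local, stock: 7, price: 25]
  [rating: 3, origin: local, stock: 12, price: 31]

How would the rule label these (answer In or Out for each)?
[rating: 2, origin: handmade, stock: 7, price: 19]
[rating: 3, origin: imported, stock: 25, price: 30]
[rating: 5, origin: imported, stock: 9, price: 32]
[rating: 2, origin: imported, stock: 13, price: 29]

The common property of the 'In' items is: origin is handmade AND price ≤ 19. No 'Out' item has it.
[rating: 2, origin: handmade, stock: 7, price: 19]: In (origin is handmade, price = 19). [rating: 3, origin: imported, stock: 25, price: 30]: Out (origin is imported, price = 30). [rating: 5, origin: imported, stock: 9, price: 32]: Out (origin is imported, price = 32). [rating: 2, origin: imported, stock: 13, price: 29]: Out (origin is imported, price = 29).

In, Out, Out, Out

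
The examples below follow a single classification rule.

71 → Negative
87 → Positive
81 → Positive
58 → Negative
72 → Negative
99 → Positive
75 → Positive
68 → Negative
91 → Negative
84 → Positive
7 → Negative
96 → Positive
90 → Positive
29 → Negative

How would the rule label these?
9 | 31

Negative, Negative

The simplest hypothesis consistent with all the labels is: multiple of 3 AND at least 75.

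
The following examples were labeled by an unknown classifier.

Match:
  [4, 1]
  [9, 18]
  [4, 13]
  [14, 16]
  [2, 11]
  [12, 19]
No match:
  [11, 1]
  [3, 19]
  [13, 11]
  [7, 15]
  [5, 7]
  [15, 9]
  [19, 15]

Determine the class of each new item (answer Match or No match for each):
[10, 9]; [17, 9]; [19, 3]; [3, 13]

A rule that fits every label: product is even — true of each 'Match' example, false of each 'No match' one.

Match, No match, No match, No match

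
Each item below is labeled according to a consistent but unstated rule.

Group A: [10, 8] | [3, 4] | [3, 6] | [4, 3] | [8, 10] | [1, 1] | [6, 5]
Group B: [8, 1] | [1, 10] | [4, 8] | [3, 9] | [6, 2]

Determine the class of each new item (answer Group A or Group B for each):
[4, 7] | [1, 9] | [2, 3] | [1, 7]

Group A, Group B, Group A, Group B

The common property of the 'Group A' items is: |first − second| ≤ 3. No 'Group B' item has it.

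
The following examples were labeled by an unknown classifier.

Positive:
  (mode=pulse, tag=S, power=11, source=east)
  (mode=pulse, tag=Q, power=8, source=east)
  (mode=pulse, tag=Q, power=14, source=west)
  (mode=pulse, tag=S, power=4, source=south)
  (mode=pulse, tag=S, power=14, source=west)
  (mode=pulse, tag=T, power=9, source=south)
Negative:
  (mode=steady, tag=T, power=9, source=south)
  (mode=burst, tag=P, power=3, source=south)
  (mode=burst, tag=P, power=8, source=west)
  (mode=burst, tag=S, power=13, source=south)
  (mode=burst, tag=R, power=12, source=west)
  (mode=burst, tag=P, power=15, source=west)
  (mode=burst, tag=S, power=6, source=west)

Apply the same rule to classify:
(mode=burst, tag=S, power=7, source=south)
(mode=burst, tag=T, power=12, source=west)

Negative, Negative

The rule appears to be: mode is pulse.
(mode=burst, tag=S, power=7, source=south): Negative (mode is burst).
(mode=burst, tag=T, power=12, source=west): Negative (mode is burst).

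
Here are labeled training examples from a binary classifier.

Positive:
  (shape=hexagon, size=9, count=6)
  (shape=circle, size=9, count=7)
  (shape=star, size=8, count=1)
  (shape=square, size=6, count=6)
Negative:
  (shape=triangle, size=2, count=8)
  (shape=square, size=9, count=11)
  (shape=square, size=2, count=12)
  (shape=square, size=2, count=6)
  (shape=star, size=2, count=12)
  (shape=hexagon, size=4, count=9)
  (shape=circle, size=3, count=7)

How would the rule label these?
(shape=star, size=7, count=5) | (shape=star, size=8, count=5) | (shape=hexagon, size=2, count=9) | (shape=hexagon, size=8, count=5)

One predicate separates the groups cleanly: size ≥ 4 AND count ≤ 7.
(shape=star, size=7, count=5): size = 7, count = 5, satisfies this → Positive.
(shape=star, size=8, count=5): size = 8, count = 5, satisfies this → Positive.
(shape=hexagon, size=2, count=9): size = 2, count = 9, doesn't qualify → Negative.
(shape=hexagon, size=8, count=5): size = 8, count = 5, satisfies this → Positive.

Positive, Positive, Negative, Positive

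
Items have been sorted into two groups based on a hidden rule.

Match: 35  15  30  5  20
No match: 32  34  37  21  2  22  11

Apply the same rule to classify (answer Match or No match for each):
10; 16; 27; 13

Match, No match, No match, No match

One predicate separates the groups cleanly: multiple of 5.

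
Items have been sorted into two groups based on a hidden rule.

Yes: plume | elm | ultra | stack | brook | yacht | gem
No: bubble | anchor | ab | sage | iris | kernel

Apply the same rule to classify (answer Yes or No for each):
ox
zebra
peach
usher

One predicate separates the groups cleanly: odd length.
ox: length 2, fails the rule → No.
zebra: length 5, checks out → Yes.
peach: length 5, checks out → Yes.
usher: length 5, checks out → Yes.

No, Yes, Yes, Yes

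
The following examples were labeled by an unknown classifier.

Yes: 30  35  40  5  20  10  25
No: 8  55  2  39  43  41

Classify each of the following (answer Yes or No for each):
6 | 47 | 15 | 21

One predicate separates the groups cleanly: multiple of 5 AND at most 40.
6 — 6 = 5·1 + 1, 6 ≤ 40, hence No. 47 — 47 = 5·9 + 2, 47 > 40, hence No. 15 — 15 = 5·3, 15 ≤ 40, hence Yes. 21 — 21 = 5·4 + 1, 21 ≤ 40, hence No.

No, No, Yes, No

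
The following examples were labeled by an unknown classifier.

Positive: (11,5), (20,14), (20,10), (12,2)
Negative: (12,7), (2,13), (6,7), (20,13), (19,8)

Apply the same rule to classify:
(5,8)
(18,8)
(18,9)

Negative, Positive, Negative

One predicate separates the groups cleanly: sum is even.
Negative: (5,8), since 5+8 = 13.
Positive: (18,8), since 18+8 = 26.
Negative: (18,9), since 18+9 = 27.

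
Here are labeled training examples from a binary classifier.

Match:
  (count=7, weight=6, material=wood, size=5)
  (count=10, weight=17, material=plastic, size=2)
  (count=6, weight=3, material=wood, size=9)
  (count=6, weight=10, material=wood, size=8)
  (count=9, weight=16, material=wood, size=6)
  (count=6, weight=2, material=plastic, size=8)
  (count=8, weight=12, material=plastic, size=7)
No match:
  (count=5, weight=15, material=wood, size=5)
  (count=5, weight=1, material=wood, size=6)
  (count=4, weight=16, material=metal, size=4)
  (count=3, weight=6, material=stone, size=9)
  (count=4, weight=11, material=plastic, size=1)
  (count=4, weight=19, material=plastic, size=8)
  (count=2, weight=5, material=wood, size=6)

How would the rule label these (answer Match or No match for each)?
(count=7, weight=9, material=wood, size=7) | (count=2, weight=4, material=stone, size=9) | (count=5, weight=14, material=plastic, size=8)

Match, No match, No match

All 'Match' examples share one property — count ≥ 6 — and every 'No match' example lacks it.
(count=7, weight=9, material=wood, size=7) → count = 7 → Match. (count=2, weight=4, material=stone, size=9) → count = 2 → No match. (count=5, weight=14, material=plastic, size=8) → count = 5 → No match.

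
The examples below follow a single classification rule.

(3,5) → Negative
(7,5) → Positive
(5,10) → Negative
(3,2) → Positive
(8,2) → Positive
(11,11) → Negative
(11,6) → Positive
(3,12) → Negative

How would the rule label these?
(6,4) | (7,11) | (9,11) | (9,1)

Positive, Negative, Negative, Positive

Rule: first > second. This holds for each 'Positive' example and fails for each 'Negative' one.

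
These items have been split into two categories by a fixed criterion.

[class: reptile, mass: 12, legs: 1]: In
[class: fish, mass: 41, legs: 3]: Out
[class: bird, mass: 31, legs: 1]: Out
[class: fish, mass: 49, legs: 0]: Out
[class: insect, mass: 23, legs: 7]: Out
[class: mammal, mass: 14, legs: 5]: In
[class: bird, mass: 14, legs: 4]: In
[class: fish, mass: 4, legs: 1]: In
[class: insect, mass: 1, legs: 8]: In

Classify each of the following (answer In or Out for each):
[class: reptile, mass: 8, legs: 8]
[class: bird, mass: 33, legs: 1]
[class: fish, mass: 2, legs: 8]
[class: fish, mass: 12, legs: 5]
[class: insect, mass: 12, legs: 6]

In, Out, In, In, In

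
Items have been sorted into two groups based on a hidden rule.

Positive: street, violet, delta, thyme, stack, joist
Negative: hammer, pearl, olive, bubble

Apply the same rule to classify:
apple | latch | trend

Negative, Positive, Positive

Every 'Positive' example satisfies: contains 't'. None of the 'Negative' examples do.
apple: no 't', doesn't match → Negative.
latch: has 't', satisfies this → Positive.
trend: has 't', satisfies this → Positive.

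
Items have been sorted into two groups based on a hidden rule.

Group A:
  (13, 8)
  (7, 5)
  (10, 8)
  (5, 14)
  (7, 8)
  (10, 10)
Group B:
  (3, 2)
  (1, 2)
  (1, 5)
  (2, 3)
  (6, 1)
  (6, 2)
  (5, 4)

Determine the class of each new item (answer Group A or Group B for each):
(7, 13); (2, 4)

Group A, Group B

The simplest hypothesis consistent with all the labels is: sum ≥ 12.
(7, 13) — 7+13 = 20, hence Group A.
(2, 4) — 2+4 = 6, hence Group B.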